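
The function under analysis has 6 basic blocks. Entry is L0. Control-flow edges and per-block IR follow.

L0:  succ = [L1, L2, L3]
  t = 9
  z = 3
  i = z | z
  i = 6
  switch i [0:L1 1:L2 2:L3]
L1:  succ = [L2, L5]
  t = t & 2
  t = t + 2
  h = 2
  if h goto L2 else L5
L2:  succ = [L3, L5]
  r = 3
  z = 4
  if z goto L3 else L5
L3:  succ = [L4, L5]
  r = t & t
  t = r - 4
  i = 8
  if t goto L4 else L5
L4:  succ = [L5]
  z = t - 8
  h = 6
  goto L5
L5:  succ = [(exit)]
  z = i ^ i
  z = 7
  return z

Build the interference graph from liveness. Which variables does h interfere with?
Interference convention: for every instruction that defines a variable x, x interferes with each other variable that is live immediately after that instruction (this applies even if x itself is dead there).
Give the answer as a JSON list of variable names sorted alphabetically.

Per-block:
  L0: def={i,t,z} ue=∅
  L1: def={h,t} ue={t}
  L2: def={r,z} ue=∅
  L3: def={i,r,t} ue={t}
  L4: def={h,z} ue={t}
  L5: def={z} ue={i}

Liveness:
  L0 li=∅ lo={i,t}
  L1 li={i,t} lo={i,t}
  L2 li={i,t} lo={i,t}
  L3 li={t} lo={i,t}
  L4 li={i,t} lo={i}
  L5 li={i} lo=∅

Interference:
  h — {i,t}
  i — {h,r,t,z}
  r — {i,t}
  t — {h,i,r,z}
  z — {i,t}

N(h) = ["i", "t"]

Answer: ["i", "t"]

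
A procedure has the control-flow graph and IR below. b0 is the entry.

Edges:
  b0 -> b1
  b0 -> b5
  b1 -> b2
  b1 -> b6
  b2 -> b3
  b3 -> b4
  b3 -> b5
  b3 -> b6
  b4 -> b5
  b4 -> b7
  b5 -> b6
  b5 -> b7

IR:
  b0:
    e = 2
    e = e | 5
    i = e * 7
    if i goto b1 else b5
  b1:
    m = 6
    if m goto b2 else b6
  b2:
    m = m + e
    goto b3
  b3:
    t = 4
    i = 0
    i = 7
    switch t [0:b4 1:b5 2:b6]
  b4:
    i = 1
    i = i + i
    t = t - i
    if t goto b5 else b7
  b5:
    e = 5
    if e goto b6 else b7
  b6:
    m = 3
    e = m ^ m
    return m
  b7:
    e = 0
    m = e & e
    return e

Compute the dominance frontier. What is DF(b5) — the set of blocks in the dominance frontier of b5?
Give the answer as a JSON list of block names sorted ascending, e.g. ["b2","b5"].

Answer: ["b6", "b7"]

Working:
idom tree: b1←b0 b2←b1 b3←b2 b4←b3 b5←b0 b6←b0 b7←b0
Dom∩ at merges:
  b5: preds {b0,b3,b4}: {b0} ∩ {b0,b1,b2,b3} ∩ {b0,b1,b2,b3,b4} = {b0}; idom=b0
  b6: preds {b1,b3,b5}: {b0,b1} ∩ {b0,b1,b2,b3} ∩ {b0,b5} = {b0}; idom=b0
  b7: preds {b4,b5}: {b0,b1,b2,b3,b4} ∩ {b0,b5} = {b0}; idom=b0

DF derivation:
  join b5 pred b0: · stop@b0
  join b5 pred b3: b3→b2→b1 stop@b0
  join b5 pred b4: b4→b3→b2→b1 stop@b0
  join b6 pred b1: b1 stop@b0
  join b6 pred b3: b3→b2→b1 stop@b0
  join b6 pred b5: b5 stop@b0
  join b7 pred b4: b4→b3→b2→b1 stop@b0
  join b7 pred b5: b5 stop@b0
  b0: DF=∅
  b1: DF={b5,b6,b7}
  b2: DF={b5,b6,b7}
  b3: DF={b5,b6,b7}
  b4: DF={b5,b7}
  b5: DF={b6,b7}
  b6: DF=∅
  b7: DF=∅

DF(b5) = ["b6", "b7"]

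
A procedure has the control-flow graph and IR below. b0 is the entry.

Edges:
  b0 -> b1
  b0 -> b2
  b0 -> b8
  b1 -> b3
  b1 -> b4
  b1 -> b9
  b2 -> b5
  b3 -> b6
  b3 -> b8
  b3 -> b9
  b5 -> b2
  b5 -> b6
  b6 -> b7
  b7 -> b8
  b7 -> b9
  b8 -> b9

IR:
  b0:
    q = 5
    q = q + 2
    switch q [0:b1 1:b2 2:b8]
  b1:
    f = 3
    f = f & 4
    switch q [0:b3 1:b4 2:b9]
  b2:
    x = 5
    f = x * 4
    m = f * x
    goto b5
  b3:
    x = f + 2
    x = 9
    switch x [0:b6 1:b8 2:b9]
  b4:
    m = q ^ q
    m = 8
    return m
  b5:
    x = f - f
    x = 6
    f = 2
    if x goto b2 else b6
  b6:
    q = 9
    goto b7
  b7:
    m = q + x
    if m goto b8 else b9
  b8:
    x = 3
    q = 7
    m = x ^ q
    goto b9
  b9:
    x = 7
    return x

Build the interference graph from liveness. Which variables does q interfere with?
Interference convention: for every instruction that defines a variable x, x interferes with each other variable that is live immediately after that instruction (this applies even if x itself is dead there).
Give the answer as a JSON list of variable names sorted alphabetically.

Per-block:
  b0 def {q} use ∅
  b1 def {f} use {q}
  b2 def {f,m,x} use ∅
  b3 def {x} use {f}
  b4 def {m} use {q}
  b5 def {f,x} use {f}
  b6 def {q} use ∅
  b7 def {m} use {q,x}
  b8 def {m,q,x} use ∅
  b9 def {x} use ∅

Liveness:
  b0 li=∅ lo={q}
  b1 li={q} lo={f,q}
  b2 li=∅ lo={f}
  b3 li={f} lo={x}
  b4 li={q} lo=∅
  b5 li={f} lo={x}
  b6 li={x} lo={q,x}
  b7 li={q,x} lo=∅
  b8 li=∅ lo=∅
  b9 li=∅ lo=∅

Interference:
  f: {m,q,x}
  m: {f}
  q: {f,x}
  x: {f,q}

N(q) = ["f", "x"]

Answer: ["f", "x"]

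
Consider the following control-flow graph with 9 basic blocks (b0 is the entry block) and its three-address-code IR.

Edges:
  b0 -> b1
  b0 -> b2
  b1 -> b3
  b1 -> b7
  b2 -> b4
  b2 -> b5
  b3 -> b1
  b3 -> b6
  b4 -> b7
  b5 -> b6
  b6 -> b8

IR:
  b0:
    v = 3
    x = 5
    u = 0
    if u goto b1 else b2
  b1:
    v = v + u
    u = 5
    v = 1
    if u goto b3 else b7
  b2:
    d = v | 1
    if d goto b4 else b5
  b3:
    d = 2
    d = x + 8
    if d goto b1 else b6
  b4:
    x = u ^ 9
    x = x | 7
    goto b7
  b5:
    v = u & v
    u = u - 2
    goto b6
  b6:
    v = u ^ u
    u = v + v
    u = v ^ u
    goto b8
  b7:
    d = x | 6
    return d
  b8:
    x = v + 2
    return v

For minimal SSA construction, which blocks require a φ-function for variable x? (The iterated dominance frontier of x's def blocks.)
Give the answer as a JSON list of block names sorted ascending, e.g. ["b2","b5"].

idom tree: b1←b0 b2←b0 b3←b1 b4←b2 b5←b2 b6←b0 b7←b0 b8←b6
Dom∩ at merges:
  b1: preds {b0,b3}: {b0} ∩ {b0,b1,b3} = {b0}; idom=b0
  b6: preds {b3,b5}: {b0,b1,b3} ∩ {b0,b2,b5} = {b0}; idom=b0
  b7: preds {b1,b4}: {b0,b1} ∩ {b0,b2,b4} = {b0}; idom=b0

DF derivation:
  join b1 pred b0: · stop@b0
  join b1 pred b3: b3→b1 stop@b0
  join b6 pred b3: b3→b1 stop@b0
  join b6 pred b5: b5→b2 stop@b0
  join b7 pred b1: b1 stop@b0
  join b7 pred b4: b4→b2 stop@b0
  b0 → ∅
  b1 → {b1,b6,b7}
  b2 → {b6,b7}
  b3 → {b1,b6}
  b4 → {b7}
  b5 → {b6}
  b6 → ∅
  b7 → ∅
  b8 → ∅

φ for x: defs {b0,b4,b8}
  DF⁺ = {b7}

Answer: ["b7"]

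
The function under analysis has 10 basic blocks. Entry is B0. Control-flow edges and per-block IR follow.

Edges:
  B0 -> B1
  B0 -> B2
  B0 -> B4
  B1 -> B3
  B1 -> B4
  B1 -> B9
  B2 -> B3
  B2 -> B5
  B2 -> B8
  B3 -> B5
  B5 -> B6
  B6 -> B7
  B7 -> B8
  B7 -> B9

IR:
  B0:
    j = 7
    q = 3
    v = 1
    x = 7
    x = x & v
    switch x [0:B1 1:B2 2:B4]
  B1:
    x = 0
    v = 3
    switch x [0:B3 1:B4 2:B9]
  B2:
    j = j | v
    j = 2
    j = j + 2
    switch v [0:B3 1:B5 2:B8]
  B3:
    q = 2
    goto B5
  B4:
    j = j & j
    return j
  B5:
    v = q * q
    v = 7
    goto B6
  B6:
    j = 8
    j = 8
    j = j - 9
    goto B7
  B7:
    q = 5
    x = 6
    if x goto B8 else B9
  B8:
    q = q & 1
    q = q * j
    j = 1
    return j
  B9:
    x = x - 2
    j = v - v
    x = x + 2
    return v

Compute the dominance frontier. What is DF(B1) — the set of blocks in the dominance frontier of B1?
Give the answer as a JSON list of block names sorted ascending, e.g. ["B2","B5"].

Answer: ["B3", "B4", "B9"]

Working:
idom tree: B1←B0 B2←B0 B3←B0 B4←B0 B5←B0 B6←B5 B7←B6 B8←B0 B9←B0
Dom∩ at merges:
  B3: preds {B1,B2}: {B0,B1} ∩ {B0,B2} = {B0}; idom=B0
  B4: preds {B0,B1}: {B0} ∩ {B0,B1} = {B0}; idom=B0
  B5: preds {B2,B3}: {B0,B2} ∩ {B0,B3} = {B0}; idom=B0
  B8: preds {B2,B7}: {B0,B2} ∩ {B0,B5,B6,B7} = {B0}; idom=B0
  B9: preds {B1,B7}: {B0,B1} ∩ {B0,B5,B6,B7} = {B0}; idom=B0

DF derivation:
  B3←B1: walk B1 to B0
  B3←B2: walk B2 to B0
  B4←B0: walk · to B0
  B4←B1: walk B1 to B0
  B5←B2: walk B2 to B0
  B5←B3: walk B3 to B0
  B8←B2: walk B2 to B0
  B8←B7: walk B7→B6→B5 to B0
  B9←B1: walk B1 to B0
  B9←B7: walk B7→B6→B5 to B0
  B0 → ∅
  B1 → {B3,B4,B9}
  B2 → {B3,B5,B8}
  B3 → {B5}
  B4 → ∅
  B5 → {B8,B9}
  B6 → {B8,B9}
  B7 → {B8,B9}
  B8 → ∅
  B9 → ∅

DF(B1) = ["B3", "B4", "B9"]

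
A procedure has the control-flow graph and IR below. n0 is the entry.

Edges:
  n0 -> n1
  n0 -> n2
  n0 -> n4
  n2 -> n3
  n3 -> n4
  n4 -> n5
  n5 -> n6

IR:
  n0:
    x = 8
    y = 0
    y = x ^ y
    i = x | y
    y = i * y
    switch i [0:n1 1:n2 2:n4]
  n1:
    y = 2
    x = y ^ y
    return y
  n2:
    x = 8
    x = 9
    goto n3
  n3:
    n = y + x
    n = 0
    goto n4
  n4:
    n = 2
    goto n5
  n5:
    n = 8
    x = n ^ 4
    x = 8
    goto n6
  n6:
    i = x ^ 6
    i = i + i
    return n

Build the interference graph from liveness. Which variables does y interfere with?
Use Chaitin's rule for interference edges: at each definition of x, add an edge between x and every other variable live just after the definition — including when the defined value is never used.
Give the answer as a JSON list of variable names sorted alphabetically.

Block summaries:
  n0 def {i,x,y} use ∅
  n1 def {x,y} use ∅
  n2 def {x} use ∅
  n3 def {n} use {x,y}
  n4 def {n} use ∅
  n5 def {n,x} use ∅
  n6 def {i} use {n,x}

Liveness:
  n0 li=∅ lo={y}
  n1 li=∅ lo=∅
  n2 li={y} lo={x,y}
  n3 li={x,y} lo=∅
  n4 li=∅ lo=∅
  n5 li=∅ lo={n,x}
  n6 li={n,x} lo=∅

Interference:
  i↔{n,y}
  n↔{i,x}
  x↔{n,y}
  y↔{i,x}

N(y) = ["i", "x"]

Answer: ["i", "x"]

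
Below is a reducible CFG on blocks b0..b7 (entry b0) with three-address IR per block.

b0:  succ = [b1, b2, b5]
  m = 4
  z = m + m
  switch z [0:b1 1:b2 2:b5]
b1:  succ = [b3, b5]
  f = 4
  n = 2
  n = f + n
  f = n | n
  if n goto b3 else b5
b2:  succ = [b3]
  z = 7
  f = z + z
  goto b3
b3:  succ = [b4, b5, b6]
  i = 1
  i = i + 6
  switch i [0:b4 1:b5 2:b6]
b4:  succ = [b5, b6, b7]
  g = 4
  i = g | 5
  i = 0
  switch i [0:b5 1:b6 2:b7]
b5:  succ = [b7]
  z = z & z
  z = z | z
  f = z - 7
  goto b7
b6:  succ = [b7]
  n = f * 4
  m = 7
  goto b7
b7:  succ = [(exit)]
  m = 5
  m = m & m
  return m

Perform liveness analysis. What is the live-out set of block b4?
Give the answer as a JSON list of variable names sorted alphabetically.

def/use:
  b0: def={m,z} ue=∅
  b1: def={f,n} ue=∅
  b2: def={f,z} ue=∅
  b3: def={i} ue=∅
  b4: def={g,i} ue=∅
  b5: def={f,z} ue={z}
  b6: def={m,n} ue={f}
  b7: def={m} ue=∅

Live sets:
  live b0: ∅→{z}
  live b1: {z}→{f,z}
  live b2: ∅→{f,z}
  live b3: {f,z}→{f,z}
  live b4: {f,z}→{f,z}
  live b5: {z}→∅
  live b6: {f}→∅
  live b7: ∅→∅

live-out(b4) = ["f", "z"]

Answer: ["f", "z"]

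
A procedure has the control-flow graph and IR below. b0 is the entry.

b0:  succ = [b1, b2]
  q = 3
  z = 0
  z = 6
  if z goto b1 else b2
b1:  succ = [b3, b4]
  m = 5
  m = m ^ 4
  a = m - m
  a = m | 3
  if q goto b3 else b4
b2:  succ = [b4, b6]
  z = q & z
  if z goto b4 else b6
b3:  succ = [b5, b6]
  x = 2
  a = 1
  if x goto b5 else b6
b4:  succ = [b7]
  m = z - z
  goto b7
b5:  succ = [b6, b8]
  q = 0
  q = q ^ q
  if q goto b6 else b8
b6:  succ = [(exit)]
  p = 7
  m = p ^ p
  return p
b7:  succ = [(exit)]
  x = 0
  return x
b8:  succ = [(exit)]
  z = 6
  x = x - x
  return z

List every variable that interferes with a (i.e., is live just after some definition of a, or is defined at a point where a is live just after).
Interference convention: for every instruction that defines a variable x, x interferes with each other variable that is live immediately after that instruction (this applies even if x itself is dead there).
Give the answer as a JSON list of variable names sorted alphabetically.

Answer: ["m", "q", "x", "z"]

Working:
Block summaries:
  b0 def {q,z} use ∅
  b1 def {a,m} use {q}
  b2 def {z} use {q,z}
  b3 def {a,x} use ∅
  b4 def {m} use {z}
  b5 def {q} use ∅
  b6 def {m,p} use ∅
  b7 def {x} use ∅
  b8 def {x,z} use {x}

Backward fixpoint:
  b0: in=∅ out={q,z}
  b1: in={q,z} out={z}
  b2: in={q,z} out={z}
  b3: in=∅ out={x}
  b4: in={z} out=∅
  b5: in={x} out={x}
  b6: in=∅ out=∅
  b7: in=∅ out=∅
  b8: in={x} out=∅

Interference:
  a — {m,q,x,z}
  m — {a,p,q,z}
  p — {m}
  q — {a,m,x,z}
  x — {a,q,z}
  z — {a,m,q,x}

N(a) = ["m", "q", "x", "z"]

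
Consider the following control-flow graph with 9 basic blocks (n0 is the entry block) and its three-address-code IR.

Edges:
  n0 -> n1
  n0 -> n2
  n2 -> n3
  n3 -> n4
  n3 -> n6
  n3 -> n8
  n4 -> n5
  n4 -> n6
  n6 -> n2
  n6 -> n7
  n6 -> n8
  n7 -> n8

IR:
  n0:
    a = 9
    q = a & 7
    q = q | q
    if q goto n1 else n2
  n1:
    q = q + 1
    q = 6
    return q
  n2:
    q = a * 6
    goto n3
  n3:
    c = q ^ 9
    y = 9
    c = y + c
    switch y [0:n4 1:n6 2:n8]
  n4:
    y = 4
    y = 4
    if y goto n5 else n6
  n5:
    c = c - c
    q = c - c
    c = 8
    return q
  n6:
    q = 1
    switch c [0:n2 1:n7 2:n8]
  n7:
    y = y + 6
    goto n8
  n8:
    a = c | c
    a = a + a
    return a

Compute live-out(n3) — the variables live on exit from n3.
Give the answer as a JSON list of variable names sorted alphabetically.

Per-block:
  n0 def {a,q} use ∅
  n1 def {q} use {q}
  n2 def {q} use {a}
  n3 def {c,y} use {q}
  n4 def {y} use ∅
  n5 def {c,q} use {c}
  n6 def {q} use {c}
  n7 def {y} use {y}
  n8 def {a} use {c}

Liveness:
  live n0: ∅→{a,q}
  live n1: {q}→∅
  live n2: {a}→{a,q}
  live n3: {a,q}→{a,c,y}
  live n4: {a,c}→{a,c,y}
  live n5: {c}→∅
  live n6: {a,c,y}→{a,c,y}
  live n7: {c,y}→{c}
  live n8: {c}→∅

live-out(n3) = ["a", "c", "y"]

Answer: ["a", "c", "y"]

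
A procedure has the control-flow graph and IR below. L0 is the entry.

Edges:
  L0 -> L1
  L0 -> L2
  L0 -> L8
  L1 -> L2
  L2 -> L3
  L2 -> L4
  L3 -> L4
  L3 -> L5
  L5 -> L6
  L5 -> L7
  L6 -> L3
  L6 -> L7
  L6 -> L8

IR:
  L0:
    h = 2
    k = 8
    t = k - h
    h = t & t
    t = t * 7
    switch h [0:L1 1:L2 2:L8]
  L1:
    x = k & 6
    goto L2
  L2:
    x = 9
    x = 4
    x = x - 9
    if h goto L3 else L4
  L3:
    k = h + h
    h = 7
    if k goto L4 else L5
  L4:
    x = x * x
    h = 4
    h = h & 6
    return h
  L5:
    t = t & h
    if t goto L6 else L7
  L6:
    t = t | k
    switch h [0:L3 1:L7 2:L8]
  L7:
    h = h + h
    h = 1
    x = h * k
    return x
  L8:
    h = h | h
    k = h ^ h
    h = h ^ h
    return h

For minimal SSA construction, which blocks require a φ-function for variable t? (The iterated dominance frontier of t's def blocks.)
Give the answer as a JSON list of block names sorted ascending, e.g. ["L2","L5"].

Answer: ["L3", "L4", "L7", "L8"]

Working:
idom tree: L1←L0 L2←L0 L3←L2 L4←L2 L5←L3 L6←L5 L7←L5 L8←L0
Dom at joins:
  L2: preds {L0,L1}: {L0} ∩ {L0,L1} = {L0}; idom=L0
  L3: preds {L2,L6}: {L0,L2} ∩ {L0,L2,L3,L5,L6} = {L0,L2}; idom=L2
  L4: preds {L2,L3}: {L0,L2} ∩ {L0,L2,L3} = {L0,L2}; idom=L2
  L7: preds {L5,L6}: {L0,L2,L3,L5} ∩ {L0,L2,L3,L5,L6} = {L0,L2,L3,L5}; idom=L5
  L8: preds {L0,L6}: {L0} ∩ {L0,L2,L3,L5,L6} = {L0}; idom=L0

Frontier:
  join L2 pred L0: · stop@L0
  join L2 pred L1: L1 stop@L0
  join L3 pred L2: · stop@L2
  join L3 pred L6: L6→L5→L3 stop@L2
  join L4 pred L2: · stop@L2
  join L4 pred L3: L3 stop@L2
  join L7 pred L5: · stop@L5
  join L7 pred L6: L6 stop@L5
  join L8 pred L0: · stop@L0
  join L8 pred L6: L6→L5→L3→L2 stop@L0
  L0 → ∅
  L1 → {L2}
  L2 → {L8}
  L3 → {L3,L4,L8}
  L4 → ∅
  L5 → {L3,L8}
  L6 → {L3,L7,L8}
  L7 → ∅
  L8 → ∅

φ for t: defs {L0,L5,L6}
  DF⁺ = {L3,L4,L7,L8}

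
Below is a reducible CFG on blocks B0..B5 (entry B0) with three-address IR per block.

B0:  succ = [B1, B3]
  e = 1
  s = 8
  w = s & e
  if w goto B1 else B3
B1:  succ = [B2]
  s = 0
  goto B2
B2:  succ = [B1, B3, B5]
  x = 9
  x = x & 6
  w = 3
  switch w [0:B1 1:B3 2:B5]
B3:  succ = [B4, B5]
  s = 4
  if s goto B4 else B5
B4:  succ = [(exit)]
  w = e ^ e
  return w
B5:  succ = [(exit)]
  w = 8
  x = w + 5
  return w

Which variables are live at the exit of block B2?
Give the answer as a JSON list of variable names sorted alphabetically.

Answer: ["e"]

Working:
def/use:
  B0: def={e,s,w} ue=∅
  B1: def={s} ue=∅
  B2: def={w,x} ue=∅
  B3: def={s} ue=∅
  B4: def={w} ue={e}
  B5: def={w,x} ue=∅

Backward fixpoint:
  live B0: ∅→{e}
  live B1: {e}→{e}
  live B2: {e}→{e}
  live B3: {e}→{e}
  live B4: {e}→∅
  live B5: ∅→∅

live-out(B2) = ["e"]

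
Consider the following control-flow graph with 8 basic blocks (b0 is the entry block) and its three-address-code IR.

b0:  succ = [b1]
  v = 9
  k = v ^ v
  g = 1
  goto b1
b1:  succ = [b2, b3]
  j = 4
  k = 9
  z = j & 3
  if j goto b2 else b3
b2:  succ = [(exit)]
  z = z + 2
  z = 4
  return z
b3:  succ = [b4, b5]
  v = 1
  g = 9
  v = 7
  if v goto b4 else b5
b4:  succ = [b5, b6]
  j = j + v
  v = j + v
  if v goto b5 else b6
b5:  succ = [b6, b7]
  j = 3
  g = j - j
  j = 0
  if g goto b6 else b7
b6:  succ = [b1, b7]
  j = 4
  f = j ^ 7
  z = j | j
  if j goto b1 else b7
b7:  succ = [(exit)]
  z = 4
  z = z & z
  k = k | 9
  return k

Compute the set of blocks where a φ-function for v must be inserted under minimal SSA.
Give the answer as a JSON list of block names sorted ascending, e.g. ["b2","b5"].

Answer: ["b1", "b5", "b6", "b7"]

Working:
idom tree: b1←b0 b2←b1 b3←b1 b4←b3 b5←b3 b6←b3 b7←b3
Dom at joins:
  b1: preds {b0,b6}: {b0} ∩ {b0,b1,b3,b6} = {b0}; idom=b0
  b5: preds {b3,b4}: {b0,b1,b3} ∩ {b0,b1,b3,b4} = {b0,b1,b3}; idom=b3
  b6: preds {b4,b5}: {b0,b1,b3,b4} ∩ {b0,b1,b3,b5} = {b0,b1,b3}; idom=b3
  b7: preds {b5,b6}: {b0,b1,b3,b5} ∩ {b0,b1,b3,b6} = {b0,b1,b3}; idom=b3

Frontier:
  b1←b0: walk · to b0
  b1←b6: walk b6→b3→b1 to b0
  b5←b3: walk · to b3
  b5←b4: walk b4 to b3
  b6←b4: walk b4 to b3
  b6←b5: walk b5 to b3
  b7←b5: walk b5 to b3
  b7←b6: walk b6 to b3
  DF(b0)=∅
  DF(b1)={b1}
  DF(b2)=∅
  DF(b3)={b1}
  DF(b4)={b5,b6}
  DF(b5)={b6,b7}
  DF(b6)={b1,b7}
  DF(b7)=∅

φ for v: defs {b0,b3,b4}
  DF⁺ = {b1,b5,b6,b7}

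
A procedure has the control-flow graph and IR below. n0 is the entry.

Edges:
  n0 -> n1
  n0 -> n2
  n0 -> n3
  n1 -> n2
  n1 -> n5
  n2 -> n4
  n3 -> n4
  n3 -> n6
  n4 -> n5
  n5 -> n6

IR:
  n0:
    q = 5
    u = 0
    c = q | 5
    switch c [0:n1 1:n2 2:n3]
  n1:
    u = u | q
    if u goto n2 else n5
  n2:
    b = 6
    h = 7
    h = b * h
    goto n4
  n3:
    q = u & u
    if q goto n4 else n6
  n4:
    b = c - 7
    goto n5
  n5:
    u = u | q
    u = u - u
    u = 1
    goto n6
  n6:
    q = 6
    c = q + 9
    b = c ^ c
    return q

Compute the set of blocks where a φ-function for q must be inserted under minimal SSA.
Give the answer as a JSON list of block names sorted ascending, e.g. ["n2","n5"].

Answer: ["n4", "n5", "n6"]

Working:
idom tree: n1←n0 n2←n0 n3←n0 n4←n0 n5←n0 n6←n0
Dom at joins:
  n2: preds {n0,n1}: {n0} ∩ {n0,n1} = {n0}; idom=n0
  n4: preds {n2,n3}: {n0,n2} ∩ {n0,n3} = {n0}; idom=n0
  n5: preds {n1,n4}: {n0,n1} ∩ {n0,n4} = {n0}; idom=n0
  n6: preds {n3,n5}: {n0,n3} ∩ {n0,n5} = {n0}; idom=n0

DF derivation:
  join n2 pred n0: · stop@n0
  join n2 pred n1: n1 stop@n0
  join n4 pred n2: n2 stop@n0
  join n4 pred n3: n3 stop@n0
  join n5 pred n1: n1 stop@n0
  join n5 pred n4: n4 stop@n0
  join n6 pred n3: n3 stop@n0
  join n6 pred n5: n5 stop@n0
  DF(n0)=∅
  DF(n1)={n2,n5}
  DF(n2)={n4}
  DF(n3)={n4,n6}
  DF(n4)={n5}
  DF(n5)={n6}
  DF(n6)=∅

φ for q: defs {n0,n3,n6}
  DF⁺ = {n4,n5,n6}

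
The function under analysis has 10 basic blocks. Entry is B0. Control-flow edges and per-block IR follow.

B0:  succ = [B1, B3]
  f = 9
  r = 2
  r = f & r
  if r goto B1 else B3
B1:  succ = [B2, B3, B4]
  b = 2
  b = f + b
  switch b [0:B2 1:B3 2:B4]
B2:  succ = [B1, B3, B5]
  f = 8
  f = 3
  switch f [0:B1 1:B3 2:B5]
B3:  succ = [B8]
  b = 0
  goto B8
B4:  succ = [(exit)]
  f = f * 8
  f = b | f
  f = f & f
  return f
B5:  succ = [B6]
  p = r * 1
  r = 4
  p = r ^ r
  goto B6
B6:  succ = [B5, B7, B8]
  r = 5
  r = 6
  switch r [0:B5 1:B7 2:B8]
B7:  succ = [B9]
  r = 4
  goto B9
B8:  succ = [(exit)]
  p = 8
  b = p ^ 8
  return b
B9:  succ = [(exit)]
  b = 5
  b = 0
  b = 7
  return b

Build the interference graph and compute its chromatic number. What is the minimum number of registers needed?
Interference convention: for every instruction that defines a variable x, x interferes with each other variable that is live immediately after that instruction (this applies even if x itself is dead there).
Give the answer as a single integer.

Answer: 3

Working:
Block summaries:
  B0: {f,r} / ∅
  B1: {b} / {f}
  B2: {f} / ∅
  B3: {b} / ∅
  B4: {f} / {b,f}
  B5: {p,r} / {r}
  B6: {r} / ∅
  B7: {r} / ∅
  B8: {b,p} / ∅
  B9: {b} / ∅

Backward fixpoint:
  live B0: ∅→{f,r}
  live B1: {f,r}→{b,f,r}
  live B2: {r}→{f,r}
  live B3: ∅→∅
  live B4: {b,f}→∅
  live B5: {r}→∅
  live B6: ∅→{r}
  live B7: ∅→∅
  live B8: ∅→∅
  live B9: ∅→∅

Conflict graph:
  b: {f,r}
  f: {b,r}
  p: ∅
  r: {b,f}

Colouring:
  {b,f,r} pairwise interfere (3-clique) ⇒ χ ≥ 3
  3-colouring: R0={b,p}  R1={f}  R2={r}
  χ = 3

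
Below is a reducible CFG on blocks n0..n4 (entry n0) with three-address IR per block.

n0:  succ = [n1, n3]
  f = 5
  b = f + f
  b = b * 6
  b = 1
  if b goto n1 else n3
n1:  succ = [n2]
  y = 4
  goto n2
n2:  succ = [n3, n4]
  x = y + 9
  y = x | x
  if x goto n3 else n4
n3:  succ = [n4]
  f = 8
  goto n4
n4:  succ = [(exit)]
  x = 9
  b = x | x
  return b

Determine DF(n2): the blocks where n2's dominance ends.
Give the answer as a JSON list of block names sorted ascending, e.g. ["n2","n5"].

Answer: ["n3", "n4"]

Analysis:
idom tree: n1←n0 n2←n1 n3←n0 n4←n0
Dom∩ at merges:
  n3: preds {n0,n2}: {n0} ∩ {n0,n1,n2} = {n0}; idom=n0
  n4: preds {n2,n3}: {n0,n1,n2} ∩ {n0,n3} = {n0}; idom=n0

Frontier:
  join n3 pred n0: · stop@n0
  join n3 pred n2: n2→n1 stop@n0
  join n4 pred n2: n2→n1 stop@n0
  join n4 pred n3: n3 stop@n0
  n0 → ∅
  n1 → {n3,n4}
  n2 → {n3,n4}
  n3 → {n4}
  n4 → ∅

DF(n2) = ["n3", "n4"]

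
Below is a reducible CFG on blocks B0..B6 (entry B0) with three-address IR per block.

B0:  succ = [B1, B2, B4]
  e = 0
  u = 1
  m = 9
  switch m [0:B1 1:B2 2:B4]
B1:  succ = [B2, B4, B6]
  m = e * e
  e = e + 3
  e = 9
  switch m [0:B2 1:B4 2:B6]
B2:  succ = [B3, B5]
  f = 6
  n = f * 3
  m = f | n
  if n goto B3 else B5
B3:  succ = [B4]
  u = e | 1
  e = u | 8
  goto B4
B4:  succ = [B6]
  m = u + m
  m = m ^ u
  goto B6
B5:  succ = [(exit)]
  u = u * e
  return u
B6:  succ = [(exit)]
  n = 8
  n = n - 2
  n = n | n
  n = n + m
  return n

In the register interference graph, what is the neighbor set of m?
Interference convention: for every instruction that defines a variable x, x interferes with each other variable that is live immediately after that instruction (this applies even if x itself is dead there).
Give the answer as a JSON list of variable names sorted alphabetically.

Answer: ["e", "n", "u"]

Analysis:
def/use:
  B0 def {e,m,u} use ∅
  B1 def {e,m} use {e}
  B2 def {f,m,n} use ∅
  B3 def {e,u} use {e}
  B4 def {m} use {m,u}
  B5 def {u} use {e,u}
  B6 def {n} use {m}

Live sets:
  B0: in=∅ out={e,m,u}
  B1: in={e,u} out={e,m,u}
  B2: in={e,u} out={e,m,u}
  B3: in={e,m} out={m,u}
  B4: in={m,u} out={m}
  B5: in={e,u} out=∅
  B6: in={m} out=∅

Conflict graph:
  e — {f,m,n,u}
  f — {e,n,u}
  m — {e,n,u}
  n — {e,f,m,u}
  u — {e,f,m,n}

N(m) = ["e", "n", "u"]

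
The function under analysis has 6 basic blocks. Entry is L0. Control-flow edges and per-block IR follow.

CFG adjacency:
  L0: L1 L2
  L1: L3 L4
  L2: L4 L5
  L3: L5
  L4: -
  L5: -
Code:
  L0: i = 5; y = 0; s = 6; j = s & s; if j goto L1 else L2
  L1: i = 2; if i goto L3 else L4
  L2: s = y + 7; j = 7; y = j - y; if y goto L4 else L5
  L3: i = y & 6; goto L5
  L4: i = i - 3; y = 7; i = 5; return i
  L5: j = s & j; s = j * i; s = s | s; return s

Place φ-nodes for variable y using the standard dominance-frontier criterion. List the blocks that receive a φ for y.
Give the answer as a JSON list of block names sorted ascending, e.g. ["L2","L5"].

Answer: ["L4", "L5"]

Working:
idom tree: L1←L0 L2←L0 L3←L1 L4←L0 L5←L0
Join-block Dom:
  L4: preds {L1,L2}: {L0,L1} ∩ {L0,L2} = {L0}; idom=L0
  L5: preds {L2,L3}: {L0,L2} ∩ {L0,L1,L3} = {L0}; idom=L0

Frontier:
  join L4 pred L1: L1 stop@L0
  join L4 pred L2: L2 stop@L0
  join L5 pred L2: L2 stop@L0
  join L5 pred L3: L3→L1 stop@L0
  L0 → ∅
  L1 → {L4,L5}
  L2 → {L4,L5}
  L3 → {L5}
  L4 → ∅
  L5 → ∅

φ for y: defs {L0,L2,L4}
  DF⁺ = {L4,L5}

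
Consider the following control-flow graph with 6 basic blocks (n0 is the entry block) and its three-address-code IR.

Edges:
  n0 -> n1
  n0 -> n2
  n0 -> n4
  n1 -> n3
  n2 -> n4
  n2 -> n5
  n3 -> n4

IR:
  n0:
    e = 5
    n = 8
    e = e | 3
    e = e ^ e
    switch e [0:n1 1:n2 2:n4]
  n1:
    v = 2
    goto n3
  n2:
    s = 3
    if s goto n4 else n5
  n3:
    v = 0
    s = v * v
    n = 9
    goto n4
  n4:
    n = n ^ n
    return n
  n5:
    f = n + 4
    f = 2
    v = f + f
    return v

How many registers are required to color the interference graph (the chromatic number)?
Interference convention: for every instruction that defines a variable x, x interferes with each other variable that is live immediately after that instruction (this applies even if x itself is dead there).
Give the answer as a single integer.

Block summaries:
  n0: {e,n} / ∅
  n1: {v} / ∅
  n2: {s} / ∅
  n3: {n,s,v} / ∅
  n4: {n} / {n}
  n5: {f,v} / {n}

Backward fixpoint:
  live n0: ∅→{n}
  live n1: ∅→∅
  live n2: {n}→{n}
  live n3: ∅→{n}
  live n4: {n}→∅
  live n5: {n}→∅

Interfere edges:
  e: {n}
  f: ∅
  n: {e,s}
  s: {n}
  v: ∅

Registers:
  lower bound: {e,n} mutually conflict ⇒ χ ≥ 2
  2-colouring: r0={f,n,v}  r1={e,s}
  χ = 2

Answer: 2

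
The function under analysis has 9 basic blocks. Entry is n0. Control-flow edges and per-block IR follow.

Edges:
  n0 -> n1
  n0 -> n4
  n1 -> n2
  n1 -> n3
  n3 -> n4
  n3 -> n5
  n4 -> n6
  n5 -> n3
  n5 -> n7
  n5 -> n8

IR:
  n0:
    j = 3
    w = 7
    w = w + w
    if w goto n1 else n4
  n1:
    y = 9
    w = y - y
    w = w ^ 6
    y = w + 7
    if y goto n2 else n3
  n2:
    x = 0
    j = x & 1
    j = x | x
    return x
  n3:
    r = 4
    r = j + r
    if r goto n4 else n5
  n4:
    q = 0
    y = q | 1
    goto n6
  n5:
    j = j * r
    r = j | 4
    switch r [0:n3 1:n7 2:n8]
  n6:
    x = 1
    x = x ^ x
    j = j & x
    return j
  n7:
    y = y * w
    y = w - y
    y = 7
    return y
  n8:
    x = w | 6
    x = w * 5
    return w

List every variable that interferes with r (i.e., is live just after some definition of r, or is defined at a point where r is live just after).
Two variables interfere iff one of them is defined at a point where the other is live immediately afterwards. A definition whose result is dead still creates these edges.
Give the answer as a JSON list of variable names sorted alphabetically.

Answer: ["j", "w", "y"]

Analysis:
Per-block:
  n0: def={j,w} ue=∅
  n1: def={w,y} ue=∅
  n2: def={j,x} ue=∅
  n3: def={r} ue={j}
  n4: def={q,y} ue=∅
  n5: def={j,r} ue={j,r}
  n6: def={j,x} ue={j}
  n7: def={y} ue={w,y}
  n8: def={x} ue={w}

Backward fixpoint:
  n0: in=∅ out={j}
  n1: in={j} out={j,w,y}
  n2: in=∅ out=∅
  n3: in={j,w,y} out={j,r,w,y}
  n4: in={j} out={j}
  n5: in={j,r,w,y} out={j,w,y}
  n6: in={j} out=∅
  n7: in={w,y} out=∅
  n8: in={w} out=∅

Interfere edges:
  j: {q,r,w,x,y}
  q: {j}
  r: {j,w,y}
  w: {j,r,x,y}
  x: {j,w}
  y: {j,r,w}

N(r) = ["j", "w", "y"]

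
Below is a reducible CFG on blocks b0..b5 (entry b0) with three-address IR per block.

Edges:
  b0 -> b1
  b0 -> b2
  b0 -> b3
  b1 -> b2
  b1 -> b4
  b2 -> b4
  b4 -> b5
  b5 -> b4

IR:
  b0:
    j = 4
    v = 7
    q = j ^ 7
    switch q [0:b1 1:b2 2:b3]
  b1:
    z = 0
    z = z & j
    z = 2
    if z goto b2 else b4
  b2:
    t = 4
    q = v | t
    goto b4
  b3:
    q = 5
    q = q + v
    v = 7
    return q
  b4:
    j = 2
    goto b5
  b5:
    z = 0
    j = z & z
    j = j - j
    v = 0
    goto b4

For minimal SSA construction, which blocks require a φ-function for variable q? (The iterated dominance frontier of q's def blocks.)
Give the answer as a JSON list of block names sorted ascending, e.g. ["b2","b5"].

Answer: ["b4"]

Derivation:
idom tree: b1←b0 b2←b0 b3←b0 b4←b0 b5←b4
Join-block Dom:
  b2: preds {b0,b1}: {b0} ∩ {b0,b1} = {b0}; idom=b0
  b4: preds {b1,b2,b5}: {b0,b1} ∩ {b0,b2} ∩ {b0,b4,b5} = {b0}; idom=b0

Frontier:
  join b2 pred b0: · stop@b0
  join b2 pred b1: b1 stop@b0
  join b4 pred b1: b1 stop@b0
  join b4 pred b2: b2 stop@b0
  join b4 pred b5: b5→b4 stop@b0
  b0 → ∅
  b1 → {b2,b4}
  b2 → {b4}
  b3 → ∅
  b4 → {b4}
  b5 → {b4}

φ for q: defs {b0,b2,b3}
  DF⁺ = {b4}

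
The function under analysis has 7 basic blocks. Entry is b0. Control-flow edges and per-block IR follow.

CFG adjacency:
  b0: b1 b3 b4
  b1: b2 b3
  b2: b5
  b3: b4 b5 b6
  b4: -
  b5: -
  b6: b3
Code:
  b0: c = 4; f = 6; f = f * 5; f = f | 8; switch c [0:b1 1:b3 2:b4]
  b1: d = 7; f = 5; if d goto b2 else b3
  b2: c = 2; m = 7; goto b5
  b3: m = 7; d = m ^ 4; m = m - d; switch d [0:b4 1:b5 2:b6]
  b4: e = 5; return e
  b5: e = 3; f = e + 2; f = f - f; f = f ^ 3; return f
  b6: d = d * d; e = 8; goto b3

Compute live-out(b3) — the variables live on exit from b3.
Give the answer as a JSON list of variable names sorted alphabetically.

Answer: ["d"]

Analysis:
def/use:
  b0: def={c,f} ue=∅
  b1: def={d,f} ue=∅
  b2: def={c,m} ue=∅
  b3: def={d,m} ue=∅
  b4: def={e} ue=∅
  b5: def={e,f} ue=∅
  b6: def={d,e} ue={d}

Backward fixpoint:
  b0: in=∅ out=∅
  b1: in=∅ out=∅
  b2: in=∅ out=∅
  b3: in=∅ out={d}
  b4: in=∅ out=∅
  b5: in=∅ out=∅
  b6: in={d} out=∅

live-out(b3) = ["d"]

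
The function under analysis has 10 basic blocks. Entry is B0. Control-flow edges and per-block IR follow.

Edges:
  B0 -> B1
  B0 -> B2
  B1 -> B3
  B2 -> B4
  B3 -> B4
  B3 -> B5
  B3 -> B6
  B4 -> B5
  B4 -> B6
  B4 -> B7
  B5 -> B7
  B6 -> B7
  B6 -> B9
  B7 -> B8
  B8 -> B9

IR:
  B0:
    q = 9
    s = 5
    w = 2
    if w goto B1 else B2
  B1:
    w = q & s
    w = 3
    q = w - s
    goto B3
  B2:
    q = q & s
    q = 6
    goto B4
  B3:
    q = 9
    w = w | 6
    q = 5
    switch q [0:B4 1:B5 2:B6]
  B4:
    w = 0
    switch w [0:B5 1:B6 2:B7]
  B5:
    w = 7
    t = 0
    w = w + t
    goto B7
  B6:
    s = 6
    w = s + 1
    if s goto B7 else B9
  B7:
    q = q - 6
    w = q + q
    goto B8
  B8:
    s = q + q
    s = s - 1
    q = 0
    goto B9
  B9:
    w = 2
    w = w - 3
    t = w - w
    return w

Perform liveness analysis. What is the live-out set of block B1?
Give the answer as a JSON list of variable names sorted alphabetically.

Block summaries:
  B0: def={q,s,w} ue=∅
  B1: def={q,w} ue={q,s}
  B2: def={q} ue={q,s}
  B3: def={q,w} ue={w}
  B4: def={w} ue=∅
  B5: def={t,w} ue=∅
  B6: def={s,w} ue=∅
  B7: def={q,w} ue={q}
  B8: def={q,s} ue={q}
  B9: def={t,w} ue=∅

Backward fixpoint:
  B0 li=∅ lo={q,s}
  B1 li={q,s} lo={w}
  B2 li={q,s} lo={q}
  B3 li={w} lo={q}
  B4 li={q} lo={q}
  B5 li={q} lo={q}
  B6 li={q} lo={q}
  B7 li={q} lo={q}
  B8 li={q} lo=∅
  B9 li=∅ lo=∅

live-out(B1) = ["w"]

Answer: ["w"]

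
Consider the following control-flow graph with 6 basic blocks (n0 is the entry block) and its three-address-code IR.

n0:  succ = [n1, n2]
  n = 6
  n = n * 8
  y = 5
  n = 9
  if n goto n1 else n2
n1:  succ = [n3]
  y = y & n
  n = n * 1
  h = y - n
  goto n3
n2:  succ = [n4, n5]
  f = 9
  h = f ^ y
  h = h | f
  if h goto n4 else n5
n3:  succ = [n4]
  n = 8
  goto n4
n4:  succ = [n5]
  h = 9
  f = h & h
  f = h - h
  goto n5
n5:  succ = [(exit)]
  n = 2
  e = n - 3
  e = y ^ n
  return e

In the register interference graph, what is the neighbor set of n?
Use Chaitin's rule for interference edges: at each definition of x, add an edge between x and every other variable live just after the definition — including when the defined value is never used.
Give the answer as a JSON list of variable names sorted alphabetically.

Answer: ["e", "y"]

Working:
def/use:
  n0: def={n,y} ue=∅
  n1: def={h,n,y} ue={n,y}
  n2: def={f,h} ue={y}
  n3: def={n} ue=∅
  n4: def={f,h} ue=∅
  n5: def={e,n} ue={y}

Live sets:
  n0: in=∅ out={n,y}
  n1: in={n,y} out={y}
  n2: in={y} out={y}
  n3: in={y} out={y}
  n4: in={y} out={y}
  n5: in={y} out=∅

Interfere edges:
  e↔{n,y}
  f↔{h,y}
  h↔{f,y}
  n↔{e,y}
  y↔{e,f,h,n}

N(n) = ["e", "y"]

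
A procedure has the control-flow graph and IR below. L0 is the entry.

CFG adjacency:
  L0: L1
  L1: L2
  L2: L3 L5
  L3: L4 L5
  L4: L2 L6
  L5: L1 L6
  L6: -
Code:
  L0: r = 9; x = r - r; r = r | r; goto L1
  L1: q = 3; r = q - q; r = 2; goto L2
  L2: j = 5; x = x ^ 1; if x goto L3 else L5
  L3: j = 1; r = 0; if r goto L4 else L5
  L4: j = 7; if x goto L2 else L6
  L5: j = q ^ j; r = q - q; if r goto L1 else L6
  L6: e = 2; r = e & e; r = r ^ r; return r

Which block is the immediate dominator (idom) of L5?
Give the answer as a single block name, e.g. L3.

Answer: L2

Analysis:
idom tree: L1←L0 L2←L1 L3←L2 L4←L3 L5←L2 L6←L2
Dom at joins:
  L1: preds {L0,L5}: {L0} ∩ {L0,L1,L2,L5} = {L0}; idom=L0
  L2: preds {L1,L4}: {L0,L1} ∩ {L0,L1,L2,L3,L4} = {L0,L1}; idom=L1
  L5: preds {L2,L3}: {L0,L1,L2} ∩ {L0,L1,L2,L3} = {L0,L1,L2}; idom=L2
  L6: preds {L4,L5}: {L0,L1,L2,L3,L4} ∩ {L0,L1,L2,L5} = {L0,L1,L2}; idom=L2

idom(L5) = L2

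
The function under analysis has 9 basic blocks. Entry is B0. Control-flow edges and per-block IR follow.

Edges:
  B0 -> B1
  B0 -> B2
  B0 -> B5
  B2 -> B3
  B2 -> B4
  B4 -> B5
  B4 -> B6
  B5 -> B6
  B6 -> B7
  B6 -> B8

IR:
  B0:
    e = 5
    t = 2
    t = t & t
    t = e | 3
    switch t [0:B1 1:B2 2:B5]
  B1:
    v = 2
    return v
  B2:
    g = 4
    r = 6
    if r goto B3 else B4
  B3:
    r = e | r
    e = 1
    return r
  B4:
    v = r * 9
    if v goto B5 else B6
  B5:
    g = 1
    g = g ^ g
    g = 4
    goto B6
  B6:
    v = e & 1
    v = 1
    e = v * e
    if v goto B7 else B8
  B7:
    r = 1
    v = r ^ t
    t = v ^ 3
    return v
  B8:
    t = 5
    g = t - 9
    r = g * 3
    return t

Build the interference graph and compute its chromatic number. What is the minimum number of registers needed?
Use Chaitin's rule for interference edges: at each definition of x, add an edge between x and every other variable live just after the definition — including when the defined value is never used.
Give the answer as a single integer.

Answer: 3

Working:
Block summaries:
  B0 def {e,t} use ∅
  B1 def {v} use ∅
  B2 def {g,r} use ∅
  B3 def {e,r} use {e,r}
  B4 def {v} use {r}
  B5 def {g} use ∅
  B6 def {e,v} use {e}
  B7 def {r,t,v} use {t}
  B8 def {g,r,t} use ∅

Backward fixpoint:
  live B0: ∅→{e,t}
  live B1: ∅→∅
  live B2: {e,t}→{e,r,t}
  live B3: {e,r}→∅
  live B4: {e,r,t}→{e,t}
  live B5: {e,t}→{e,t}
  live B6: {e,t}→{t}
  live B7: {t}→∅
  live B8: ∅→∅

Conflict graph:
  e — {g,r,t,v}
  g — {e,t}
  r — {e,t}
  t — {e,g,r,v}
  v — {e,t}

Registers:
  clique {e,g,t} ⇒ need ≥ 3
  3-colouring: r0={e}  r1={t}  r2={g,r,v}
  χ = 3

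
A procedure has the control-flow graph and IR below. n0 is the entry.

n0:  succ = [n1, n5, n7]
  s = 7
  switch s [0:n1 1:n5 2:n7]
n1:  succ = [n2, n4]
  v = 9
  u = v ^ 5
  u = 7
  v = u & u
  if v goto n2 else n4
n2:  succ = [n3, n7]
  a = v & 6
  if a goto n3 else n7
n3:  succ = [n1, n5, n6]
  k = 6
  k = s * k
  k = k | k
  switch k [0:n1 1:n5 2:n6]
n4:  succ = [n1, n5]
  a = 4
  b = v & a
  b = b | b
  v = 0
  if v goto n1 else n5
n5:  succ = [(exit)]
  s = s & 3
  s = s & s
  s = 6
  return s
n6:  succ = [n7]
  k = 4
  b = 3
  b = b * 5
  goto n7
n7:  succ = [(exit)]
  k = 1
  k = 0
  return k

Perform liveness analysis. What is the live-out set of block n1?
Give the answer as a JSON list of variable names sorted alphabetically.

Answer: ["s", "v"]

Derivation:
def/use:
  n0: def={s} ue=∅
  n1: def={u,v} ue=∅
  n2: def={a} ue={v}
  n3: def={k} ue={s}
  n4: def={a,b,v} ue={v}
  n5: def={s} ue={s}
  n6: def={b,k} ue=∅
  n7: def={k} ue=∅

Backward fixpoint:
  live n0: ∅→{s}
  live n1: {s}→{s,v}
  live n2: {s,v}→{s}
  live n3: {s}→{s}
  live n4: {s,v}→{s}
  live n5: {s}→∅
  live n6: ∅→∅
  live n7: ∅→∅

live-out(n1) = ["s", "v"]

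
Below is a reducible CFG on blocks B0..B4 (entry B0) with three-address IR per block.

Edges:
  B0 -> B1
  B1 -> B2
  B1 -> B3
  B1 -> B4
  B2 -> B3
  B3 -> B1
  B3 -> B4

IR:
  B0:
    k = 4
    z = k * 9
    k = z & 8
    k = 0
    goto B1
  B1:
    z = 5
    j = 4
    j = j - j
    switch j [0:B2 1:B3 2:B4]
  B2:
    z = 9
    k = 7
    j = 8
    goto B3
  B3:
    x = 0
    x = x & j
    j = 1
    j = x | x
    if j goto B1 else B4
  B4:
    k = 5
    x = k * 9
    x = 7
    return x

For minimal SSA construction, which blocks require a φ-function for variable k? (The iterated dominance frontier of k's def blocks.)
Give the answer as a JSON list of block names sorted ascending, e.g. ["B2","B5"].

Answer: ["B1", "B3", "B4"]

Working:
idom tree: B1←B0 B2←B1 B3←B1 B4←B1
Dom∩ at merges:
  B1: preds {B0,B3}: {B0} ∩ {B0,B1,B3} = {B0}; idom=B0
  B3: preds {B1,B2}: {B0,B1} ∩ {B0,B1,B2} = {B0,B1}; idom=B1
  B4: preds {B1,B3}: {B0,B1} ∩ {B0,B1,B3} = {B0,B1}; idom=B1

DF walk-up:
  join B1 pred B0: · stop@B0
  join B1 pred B3: B3→B1 stop@B0
  join B3 pred B1: · stop@B1
  join B3 pred B2: B2 stop@B1
  join B4 pred B1: · stop@B1
  join B4 pred B3: B3 stop@B1
  DF(B0)=∅
  DF(B1)={B1}
  DF(B2)={B3}
  DF(B3)={B1,B4}
  DF(B4)=∅

φ for k: defs {B0,B2,B4}
  DF⁺ = {B1,B3,B4}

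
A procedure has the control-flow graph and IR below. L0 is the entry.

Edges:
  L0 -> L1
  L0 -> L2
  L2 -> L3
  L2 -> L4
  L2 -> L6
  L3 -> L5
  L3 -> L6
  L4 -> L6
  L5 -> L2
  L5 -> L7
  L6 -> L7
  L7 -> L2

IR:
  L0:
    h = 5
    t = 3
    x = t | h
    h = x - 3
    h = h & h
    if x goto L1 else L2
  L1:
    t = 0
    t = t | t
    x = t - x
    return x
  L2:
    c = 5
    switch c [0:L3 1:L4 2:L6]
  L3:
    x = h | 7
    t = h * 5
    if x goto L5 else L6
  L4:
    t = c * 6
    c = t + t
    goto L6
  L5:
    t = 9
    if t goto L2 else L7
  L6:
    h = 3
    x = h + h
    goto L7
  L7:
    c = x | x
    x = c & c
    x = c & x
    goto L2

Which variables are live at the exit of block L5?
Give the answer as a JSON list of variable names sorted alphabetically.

def/use:
  L0 def {h,t,x} use ∅
  L1 def {t,x} use {x}
  L2 def {c} use ∅
  L3 def {t,x} use {h}
  L4 def {c,t} use {c}
  L5 def {t} use ∅
  L6 def {h,x} use ∅
  L7 def {c,x} use {x}

Backward fixpoint:
  L0 li=∅ lo={h,x}
  L1 li={x} lo=∅
  L2 li={h} lo={c,h}
  L3 li={h} lo={h,x}
  L4 li={c} lo=∅
  L5 li={h,x} lo={h,x}
  L6 li=∅ lo={h,x}
  L7 li={h,x} lo={h}

live-out(L5) = ["h", "x"]

Answer: ["h", "x"]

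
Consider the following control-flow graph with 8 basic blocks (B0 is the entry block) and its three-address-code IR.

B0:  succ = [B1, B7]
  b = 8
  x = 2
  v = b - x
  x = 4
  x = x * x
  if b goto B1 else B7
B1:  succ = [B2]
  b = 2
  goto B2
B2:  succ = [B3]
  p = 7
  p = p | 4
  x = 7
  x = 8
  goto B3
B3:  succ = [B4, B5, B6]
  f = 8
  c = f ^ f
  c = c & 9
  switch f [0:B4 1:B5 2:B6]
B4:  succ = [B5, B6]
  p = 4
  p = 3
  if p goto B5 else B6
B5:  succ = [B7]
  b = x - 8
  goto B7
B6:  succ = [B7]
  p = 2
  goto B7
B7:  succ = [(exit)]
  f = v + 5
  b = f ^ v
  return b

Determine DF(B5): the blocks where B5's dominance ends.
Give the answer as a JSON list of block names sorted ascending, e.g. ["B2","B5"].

Answer: ["B7"]

Working:
idom tree: B1←B0 B2←B1 B3←B2 B4←B3 B5←B3 B6←B3 B7←B0
Dom∩ at merges:
  B5: preds {B3,B4}: {B0,B1,B2,B3} ∩ {B0,B1,B2,B3,B4} = {B0,B1,B2,B3}; idom=B3
  B6: preds {B3,B4}: {B0,B1,B2,B3} ∩ {B0,B1,B2,B3,B4} = {B0,B1,B2,B3}; idom=B3
  B7: preds {B0,B5,B6}: {B0} ∩ {B0,B1,B2,B3,B5} ∩ {B0,B1,B2,B3,B6} = {B0}; idom=B0

DF derivation:
  join B5 pred B3: · stop@B3
  join B5 pred B4: B4 stop@B3
  join B6 pred B3: · stop@B3
  join B6 pred B4: B4 stop@B3
  join B7 pred B0: · stop@B0
  join B7 pred B5: B5→B3→B2→B1 stop@B0
  join B7 pred B6: B6→B3→B2→B1 stop@B0
  B0 → ∅
  B1 → {B7}
  B2 → {B7}
  B3 → {B7}
  B4 → {B5,B6}
  B5 → {B7}
  B6 → {B7}
  B7 → ∅

DF(B5) = ["B7"]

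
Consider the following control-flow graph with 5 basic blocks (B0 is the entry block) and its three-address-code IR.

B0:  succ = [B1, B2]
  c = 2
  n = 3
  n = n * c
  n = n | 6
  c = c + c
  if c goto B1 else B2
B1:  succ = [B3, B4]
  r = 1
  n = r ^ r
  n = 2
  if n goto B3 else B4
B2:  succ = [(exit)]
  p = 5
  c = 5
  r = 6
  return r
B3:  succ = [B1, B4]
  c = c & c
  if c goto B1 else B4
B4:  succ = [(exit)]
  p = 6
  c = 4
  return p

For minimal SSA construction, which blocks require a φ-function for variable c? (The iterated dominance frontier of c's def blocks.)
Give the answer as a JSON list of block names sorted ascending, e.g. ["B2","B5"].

idom tree: B1←B0 B2←B0 B3←B1 B4←B1
Join-block Dom:
  B1: preds {B0,B3}: {B0} ∩ {B0,B1,B3} = {B0}; idom=B0
  B4: preds {B1,B3}: {B0,B1} ∩ {B0,B1,B3} = {B0,B1}; idom=B1

DF walk-up:
  B1←B0: walk · to B0
  B1←B3: walk B3→B1 to B0
  B4←B1: walk · to B1
  B4←B3: walk B3 to B1
  DF(B0)=∅
  DF(B1)={B1}
  DF(B2)=∅
  DF(B3)={B1,B4}
  DF(B4)=∅

φ for c: defs {B0,B2,B3,B4}
  DF⁺ = {B1,B4}

Answer: ["B1", "B4"]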